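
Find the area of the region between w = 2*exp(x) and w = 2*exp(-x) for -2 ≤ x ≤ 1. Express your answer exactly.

The difference (2*exp(x)) - (2*exp(-x)) = 2*exp(x) - 2*exp(-x) changes sign at x = 0 inside [-2, 1], so split the integral there.
∫[-2,0] (2*exp(x) - 2*exp(-x)) dx = -2*exp(2) - 2*exp(-2) + 4; the area of that piece is -4 + 2*exp(-2) + 2*exp(2).
∫[0,1] (2*exp(x) - 2*exp(-x)) dx = -4 + 2*exp(-1) + 2*exp(1).
Total area = (-4 + 2*exp(-2) + 2*exp(2)) + (-4 + 2*exp(-1) + 2*exp(1)) = -8 + 2*exp(-2) + 2*exp(-1) + 2*exp(1) + 2*exp(2).

-8 + 2*exp(-2) + 2*exp(-1) + 2*exp(1) + 2*exp(2)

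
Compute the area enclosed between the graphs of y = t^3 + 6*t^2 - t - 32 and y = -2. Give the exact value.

407/4

Set the curves equal: t^3 + 6*t^2 - t - 32 = -2, so t^3 + 6*t^2 - t - 30 = 0, which factors as (t - 2)*(t + 3)*(t + 5) = 0. The curves meet at t = -5, -3, 2.
On [-5, -3], y = t^3 + 6*t^2 - t - 32 is on top; that piece has area ∫[-5,-3] (t^3 + 6*t^2 - t - 30) dt = 8.
On [-3, 2], y = -2 is on top; that piece has area ∫[-3,2] (-(t^3 + 6*t^2 - t - 30)) dt = 375/4.
Total enclosed area = 8 + 375/4 = 407/4.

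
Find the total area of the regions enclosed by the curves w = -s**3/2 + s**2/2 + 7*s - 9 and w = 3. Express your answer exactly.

Set the curves equal: -s**3/2 + s**2/2 + 7*s - 9 = 3, so -s**3/2 + s**2/2 + 7*s - 12 = 0, which factors as -(s - 3)*(s - 2)*(s + 4)/2 = 0. The curves meet at s = -4, 2, 3.
On [-4, 2], w = 3 is on top; that piece has area ∫[-4,2] (-(-s**3/2 + s**2/2 + 7*s - 12)) ds = 72.
On [2, 3], w = -s**3/2 + s**2/2 + 7*s - 9 is on top; that piece has area ∫[2,3] (-s**3/2 + s**2/2 + 7*s - 12) ds = 13/24.
Total enclosed area = 72 + 13/24 = 1741/24.

1741/24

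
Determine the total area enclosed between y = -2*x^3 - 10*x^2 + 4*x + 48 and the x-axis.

443/3

The curve meets the x-axis where -2*x^3 - 10*x^2 + 4*x + 48 = 0, i.e. -2*(x - 2)*(x + 3)*(x + 4) = 0, at x = -4, -3, 2.
On [-4, -3] the curve lies below the axis; ∫[-4,-3] (-2*x^3 - 10*x^2 + 4*x + 48) dx = -11/6, giving area 11/6.
On [-3, 2] the curve lies above the axis; ∫[-3,2] (-2*x^3 - 10*x^2 + 4*x + 48) dx = 875/6, giving area 875/6.
Total area = 11/6 + 875/6 = 443/3.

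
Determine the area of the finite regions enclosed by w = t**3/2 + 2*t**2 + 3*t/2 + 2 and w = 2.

Set the curves equal: t**3/2 + 2*t**2 + 3*t/2 + 2 = 2, so t**3/2 + 2*t**2 + 3*t/2 = 0, which factors as t*(t + 1)*(t + 3)/2 = 0. The curves meet at t = -3, -1, 0.
On [-3, -1], w = t**3/2 + 2*t**2 + 3*t/2 + 2 is on top; that piece has area ∫[-3,-1] (t**3/2 + 2*t**2 + 3*t/2) dt = 4/3.
On [-1, 0], w = 2 is on top; that piece has area ∫[-1,0] (-(t**3/2 + 2*t**2 + 3*t/2)) dt = 5/24.
Total enclosed area = 4/3 + 5/24 = 37/24.

37/24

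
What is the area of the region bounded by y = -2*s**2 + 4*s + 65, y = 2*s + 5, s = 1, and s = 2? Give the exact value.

175/3

On [1, 2], (-2*s**2 + 4*s + 65) - (2*s + 5) = -2*s**2 + 2*s + 60 is ≥ 0 throughout, so the area is a single integral of |-2*s**2 + 2*s + 60|.
∫[1,2] (-2*s**2 + 2*s + 60) ds = 175/3.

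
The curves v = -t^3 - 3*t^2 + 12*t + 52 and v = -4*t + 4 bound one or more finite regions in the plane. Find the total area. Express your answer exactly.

517/2

Set the curves equal: -t^3 - 3*t^2 + 12*t + 52 = -4*t + 4, so -t^3 - 3*t^2 + 16*t + 48 = 0, which factors as -(t - 4)*(t + 3)*(t + 4) = 0. The curves meet at t = -4, -3, 4.
On [-4, -3], v = -4*t + 4 is on top; that piece has area ∫[-4,-3] (-(-t^3 - 3*t^2 + 16*t + 48)) dt = 5/4.
On [-3, 4], v = -t^3 - 3*t^2 + 12*t + 52 is on top; that piece has area ∫[-3,4] (-t^3 - 3*t^2 + 16*t + 48) dt = 1029/4.
Total enclosed area = 5/4 + 1029/4 = 517/2.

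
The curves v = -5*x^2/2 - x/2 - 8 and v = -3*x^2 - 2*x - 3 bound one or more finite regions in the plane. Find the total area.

343/12

Set the curves equal: -5*x^2/2 - x/2 - 8 = -3*x^2 - 2*x - 3, so x^2/2 + 3*x/2 - 5 = 0, which factors as (x - 2)*(x + 5)/2 = 0. The curves meet at x = -5, 2.
On [-5, 2], v = -3*x^2 - 2*x - 3 is on top; that piece has area ∫[-5,2] (-(x^2/2 + 3*x/2 - 5)) dx = 343/12.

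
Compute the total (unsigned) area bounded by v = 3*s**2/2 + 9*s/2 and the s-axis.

The curve meets the s-axis where 3*s**2/2 + 9*s/2 = 0, i.e. 3*s*(s + 3)/2 = 0, at s = -3, 0.
On [-3, 0] the curve lies below the axis; ∫[-3,0] (3*s**2/2 + 9*s/2) ds = -27/4, giving area 27/4.

27/4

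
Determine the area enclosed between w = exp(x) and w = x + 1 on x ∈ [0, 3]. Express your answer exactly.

-17/2 + exp(3)

On [0, 3], (exp(x)) - (x + 1) = -x + exp(x) - 1 is ≥ 0 throughout, so the area is a single integral of |-x + exp(x) - 1|.
∫[0,3] (-x + exp(x) - 1) dx = -17/2 + exp(3).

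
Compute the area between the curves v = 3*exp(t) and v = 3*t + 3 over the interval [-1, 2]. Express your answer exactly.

-27/2 - 3*exp(-1) + 3*exp(2)

On [-1, 2], (3*exp(t)) - (3*t + 3) = -3*t + 3*exp(t) - 3 is ≥ 0 throughout, so the area is a single integral of |-3*t + 3*exp(t) - 3|.
∫[-1,2] (-3*t + 3*exp(t) - 3) dt = -27/2 - 3*exp(-1) + 3*exp(2).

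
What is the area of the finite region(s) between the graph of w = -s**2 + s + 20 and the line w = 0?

The curve meets the s-axis where -s**2 + s + 20 = 0, i.e. -(s - 5)*(s + 4) = 0, at s = -4, 5.
On [-4, 5] the curve lies above the axis; ∫[-4,5] (-s**2 + s + 20) ds = 243/2, giving area 243/2.

243/2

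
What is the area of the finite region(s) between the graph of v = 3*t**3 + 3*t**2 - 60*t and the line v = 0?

2521/4

The curve meets the t-axis where 3*t**3 + 3*t**2 - 60*t = 0, i.e. 3*t*(t - 4)*(t + 5) = 0, at t = -5, 0, 4.
On [-5, 0] the curve lies above the axis; ∫[-5,0] (3*t**3 + 3*t**2 - 60*t) dt = 1625/4, giving area 1625/4.
On [0, 4] the curve lies below the axis; ∫[0,4] (3*t**3 + 3*t**2 - 60*t) dt = -224, giving area 224.
Total area = 1625/4 + 224 = 2521/4.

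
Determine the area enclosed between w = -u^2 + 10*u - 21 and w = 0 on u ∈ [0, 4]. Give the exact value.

The difference (-u^2 + 10*u - 21) - (0) = -u^2 + 10*u - 21 changes sign at u = 3 inside [0, 4], so split the integral there.
∫[0,3] (-u^2 + 10*u - 21) du = -27; the area of that piece is 27.
∫[3,4] (-u^2 + 10*u - 21) du = 5/3.
Total area = 27 + 5/3 = 86/3.

86/3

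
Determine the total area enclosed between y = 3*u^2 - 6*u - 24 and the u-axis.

The curve meets the u-axis where 3*u^2 - 6*u - 24 = 0, i.e. 3*(u - 4)*(u + 2) = 0, at u = -2, 4.
On [-2, 4] the curve lies below the axis; ∫[-2,4] (3*u^2 - 6*u - 24) du = -108, giving area 108.

108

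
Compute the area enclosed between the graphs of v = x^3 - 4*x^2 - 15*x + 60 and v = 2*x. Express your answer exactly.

3901/12

Set the curves equal: x^3 - 4*x^2 - 15*x + 60 = 2*x, so x^3 - 4*x^2 - 17*x + 60 = 0, which factors as (x - 5)*(x - 3)*(x + 4) = 0. The curves meet at x = -4, 3, 5.
On [-4, 3], v = x^3 - 4*x^2 - 15*x + 60 is on top; that piece has area ∫[-4,3] (x^3 - 4*x^2 - 17*x + 60) dx = 3773/12.
On [3, 5], v = 2*x is on top; that piece has area ∫[3,5] (-(x^3 - 4*x^2 - 17*x + 60)) dx = 32/3.
Total enclosed area = 3773/12 + 32/3 = 3901/12.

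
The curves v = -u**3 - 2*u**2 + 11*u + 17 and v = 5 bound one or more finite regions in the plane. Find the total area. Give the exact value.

937/12

Set the curves equal: -u**3 - 2*u**2 + 11*u + 17 = 5, so -u**3 - 2*u**2 + 11*u + 12 = 0, which factors as -(u - 3)*(u + 1)*(u + 4) = 0. The curves meet at u = -4, -1, 3.
On [-4, -1], v = 5 is on top; that piece has area ∫[-4,-1] (-(-u**3 - 2*u**2 + 11*u + 12)) du = 99/4.
On [-1, 3], v = -u**3 - 2*u**2 + 11*u + 17 is on top; that piece has area ∫[-1,3] (-u**3 - 2*u**2 + 11*u + 12) du = 160/3.
Total enclosed area = 99/4 + 160/3 = 937/12.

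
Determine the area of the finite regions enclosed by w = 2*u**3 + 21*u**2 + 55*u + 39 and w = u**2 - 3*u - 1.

Set the curves equal: 2*u**3 + 21*u**2 + 55*u + 39 = u**2 - 3*u - 1, so 2*u**3 + 20*u**2 + 58*u + 40 = 0, which factors as 2*(u + 1)*(u + 4)*(u + 5) = 0. The curves meet at u = -5, -4, -1.
On [-5, -4], w = 2*u**3 + 21*u**2 + 55*u + 39 is on top; that piece has area ∫[-5,-4] (2*u**3 + 20*u**2 + 58*u + 40) du = 7/6.
On [-4, -1], w = u**2 - 3*u - 1 is on top; that piece has area ∫[-4,-1] (-(2*u**3 + 20*u**2 + 58*u + 40)) du = 45/2.
Total enclosed area = 7/6 + 45/2 = 71/3.

71/3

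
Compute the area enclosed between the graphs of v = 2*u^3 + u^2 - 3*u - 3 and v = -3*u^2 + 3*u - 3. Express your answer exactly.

Set the curves equal: 2*u^3 + u^2 - 3*u - 3 = -3*u^2 + 3*u - 3, so 2*u^3 + 4*u^2 - 6*u = 0, which factors as 2*u*(u - 1)*(u + 3) = 0. The curves meet at u = -3, 0, 1.
On [-3, 0], v = 2*u^3 + u^2 - 3*u - 3 is on top; that piece has area ∫[-3,0] (2*u^3 + 4*u^2 - 6*u) du = 45/2.
On [0, 1], v = -3*u^2 + 3*u - 3 is on top; that piece has area ∫[0,1] (-(2*u^3 + 4*u^2 - 6*u)) du = 7/6.
Total enclosed area = 45/2 + 7/6 = 71/3.

71/3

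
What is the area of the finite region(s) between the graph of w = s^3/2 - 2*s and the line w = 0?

4

The curve meets the s-axis where s^3/2 - 2*s = 0, i.e. s*(s - 2)*(s + 2)/2 = 0, at s = -2, 0, 2.
On [-2, 0] the curve lies above the axis; ∫[-2,0] (s^3/2 - 2*s) ds = 2, giving area 2.
On [0, 2] the curve lies below the axis; ∫[0,2] (s^3/2 - 2*s) ds = -2, giving area 2.
Total area = 2 + 2 = 4.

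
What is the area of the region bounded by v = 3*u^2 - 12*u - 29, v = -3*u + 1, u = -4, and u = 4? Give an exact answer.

212

The difference (3*u^2 - 12*u - 29) - (-3*u + 1) = 3*u^2 - 9*u - 30 changes sign at u = -2 inside [-4, 4], so split the integral there.
∫[-4,-2] (3*u^2 - 9*u - 30) du = 50.
∫[-2,4] (3*u^2 - 9*u - 30) du = -162; the area of that piece is 162.
Total area = 50 + 162 = 212.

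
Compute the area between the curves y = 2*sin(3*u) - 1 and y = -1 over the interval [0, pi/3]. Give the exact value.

4/3

On [0, pi/3], (2*sin(3*u) - 1) - (-1) = 2*sin(3*u) is ≥ 0 throughout, so the area is a single integral of |2*sin(3*u)|.
∫[0,pi/3] (2*sin(3*u)) du = 4/3.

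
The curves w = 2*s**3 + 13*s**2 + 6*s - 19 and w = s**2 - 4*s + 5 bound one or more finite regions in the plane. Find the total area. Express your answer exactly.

131/2

Set the curves equal: 2*s**3 + 13*s**2 + 6*s - 19 = s**2 - 4*s + 5, so 2*s**3 + 12*s**2 + 10*s - 24 = 0, which factors as 2*(s - 1)*(s + 3)*(s + 4) = 0. The curves meet at s = -4, -3, 1.
On [-4, -3], w = 2*s**3 + 13*s**2 + 6*s - 19 is on top; that piece has area ∫[-4,-3] (2*s**3 + 12*s**2 + 10*s - 24) ds = 3/2.
On [-3, 1], w = s**2 - 4*s + 5 is on top; that piece has area ∫[-3,1] (-(2*s**3 + 12*s**2 + 10*s - 24)) ds = 64.
Total enclosed area = 3/2 + 64 = 131/2.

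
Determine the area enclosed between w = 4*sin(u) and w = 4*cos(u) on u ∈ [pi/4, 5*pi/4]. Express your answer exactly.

8*sqrt(2)

On [pi/4, 5*pi/4], (4*sin(u)) - (4*cos(u)) = 4*sin(u) - 4*cos(u) is ≥ 0 throughout, so the area is a single integral of |4*sin(u) - 4*cos(u)|.
∫[pi/4,5*pi/4] (4*sin(u) - 4*cos(u)) du = 8*sqrt(2).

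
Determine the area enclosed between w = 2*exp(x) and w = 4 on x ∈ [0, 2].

The difference (2*exp(x)) - (4) = 2*exp(x) - 4 changes sign at x = log(2) inside [0, 2], so split the integral there.
∫[0,log(2)] (2*exp(x) - 4) dx = 2 - log(16); the area of that piece is -2 + log(16).
∫[log(2),2] (2*exp(x) - 4) dx = -12 + 4*log(2) + 2*exp(2).
Total area = (-2 + log(16)) + (-12 + 4*log(2) + 2*exp(2)) = -14 + 8*log(2) + 2*exp(2).

-14 + 8*log(2) + 2*exp(2)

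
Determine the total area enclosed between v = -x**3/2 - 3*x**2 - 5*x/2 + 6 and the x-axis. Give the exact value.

131/8

The curve meets the x-axis where -x**3/2 - 3*x**2 - 5*x/2 + 6 = 0, i.e. -(x - 1)*(x + 3)*(x + 4)/2 = 0, at x = -4, -3, 1.
On [-4, -3] the curve lies below the axis; ∫[-4,-3] (-x**3/2 - 3*x**2 - 5*x/2 + 6) dx = -3/8, giving area 3/8.
On [-3, 1] the curve lies above the axis; ∫[-3,1] (-x**3/2 - 3*x**2 - 5*x/2 + 6) dx = 16, giving area 16.
Total area = 3/8 + 16 = 131/8.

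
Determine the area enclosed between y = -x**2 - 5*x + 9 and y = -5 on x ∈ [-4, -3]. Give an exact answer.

On [-4, -3], (-x**2 - 5*x + 9) - (-5) = -x**2 - 5*x + 14 is ≥ 0 throughout, so the area is a single integral of |-x**2 - 5*x + 14|.
∫[-4,-3] (-x**2 - 5*x + 14) dx = 115/6.

115/6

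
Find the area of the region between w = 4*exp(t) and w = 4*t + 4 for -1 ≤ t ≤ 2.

On [-1, 2], (4*exp(t)) - (4*t + 4) = -4*t + 4*exp(t) - 4 is ≥ 0 throughout, so the area is a single integral of |-4*t + 4*exp(t) - 4|.
∫[-1,2] (-4*t + 4*exp(t) - 4) dt = -18 - 4*exp(-1) + 4*exp(2).

-18 - 4*exp(-1) + 4*exp(2)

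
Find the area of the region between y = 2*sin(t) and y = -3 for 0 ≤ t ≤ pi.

4 + 3*pi

On [0, pi], (2*sin(t)) - (-3) = 2*sin(t) + 3 is ≥ 0 throughout, so the area is a single integral of |2*sin(t) + 3|.
∫[0,pi] (2*sin(t) + 3) dt = 4 + 3*pi.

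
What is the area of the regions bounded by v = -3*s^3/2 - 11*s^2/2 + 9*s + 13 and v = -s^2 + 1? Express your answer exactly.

Set the curves equal: -3*s^3/2 - 11*s^2/2 + 9*s + 13 = -s^2 + 1, so -3*s^3/2 - 9*s^2/2 + 9*s + 12 = 0, which factors as -3*(s - 2)*(s + 1)*(s + 4)/2 = 0. The curves meet at s = -4, -1, 2.
On [-4, -1], v = -s^2 + 1 is on top; that piece has area ∫[-4,-1] (-(-3*s^3/2 - 9*s^2/2 + 9*s + 12)) ds = 243/8.
On [-1, 2], v = -3*s^3/2 - 11*s^2/2 + 9*s + 13 is on top; that piece has area ∫[-1,2] (-3*s^3/2 - 9*s^2/2 + 9*s + 12) ds = 243/8.
Total enclosed area = 243/8 + 243/8 = 243/4.

243/4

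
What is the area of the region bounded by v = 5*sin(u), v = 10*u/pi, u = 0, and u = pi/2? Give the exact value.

5 - 5*pi/4

On [0, pi/2], (5*sin(u)) - (10*u/pi) = -10*u/pi + 5*sin(u) is ≥ 0 throughout, so the area is a single integral of |-10*u/pi + 5*sin(u)|.
∫[0,pi/2] (-10*u/pi + 5*sin(u)) du = 5 - 5*pi/4.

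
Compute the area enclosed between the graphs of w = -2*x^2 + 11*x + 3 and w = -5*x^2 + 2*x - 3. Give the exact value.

Set the curves equal: -2*x^2 + 11*x + 3 = -5*x^2 + 2*x - 3, so 3*x^2 + 9*x + 6 = 0, which factors as 3*(x + 1)*(x + 2) = 0. The curves meet at x = -2, -1.
On [-2, -1], w = -5*x^2 + 2*x - 3 is on top; that piece has area ∫[-2,-1] (-(3*x^2 + 9*x + 6)) dx = 1/2.

1/2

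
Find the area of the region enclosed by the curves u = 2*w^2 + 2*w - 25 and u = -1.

Both boundary curves give u as a function of w, so integrate with respect to w. Setting them equal: 2*w^2 + 2*w - 24 = 0, i.e. 2*(w - 3)*(w + 4) = 0, so they meet at w = -4, 3.
For w in [-4, 3], u = 2*w^2 + 2*w - 25 is on the left; area = ∫[-4,3] (-(2*w^2 + 2*w - 24)) dw = 343/3.

343/3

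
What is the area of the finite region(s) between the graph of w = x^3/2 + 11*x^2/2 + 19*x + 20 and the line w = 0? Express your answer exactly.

The curve meets the x-axis where x^3/2 + 11*x^2/2 + 19*x + 20 = 0, i.e. (x + 2)*(x + 4)*(x + 5)/2 = 0, at x = -5, -4, -2.
On [-5, -4] the curve lies above the axis; ∫[-5,-4] (x^3/2 + 11*x^2/2 + 19*x + 20) dx = 5/24, giving area 5/24.
On [-4, -2] the curve lies below the axis; ∫[-4,-2] (x^3/2 + 11*x^2/2 + 19*x + 20) dx = -4/3, giving area 4/3.
Total area = 5/24 + 4/3 = 37/24.

37/24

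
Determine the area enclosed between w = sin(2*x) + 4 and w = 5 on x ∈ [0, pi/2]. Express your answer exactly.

-1 + pi/2

On [0, pi/2], (sin(2*x) + 4) - (5) = sin(2*x) - 1 is ≤ 0 throughout, so the area is a single integral of |sin(2*x) - 1|.
∫[0,pi/2] (sin(2*x) - 1) dx = 1 - pi/2; the area of that piece is -1 + pi/2.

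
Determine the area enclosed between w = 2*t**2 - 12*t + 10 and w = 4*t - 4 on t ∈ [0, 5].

60

The difference (2*t**2 - 12*t + 10) - (4*t - 4) = 2*t**2 - 16*t + 14 changes sign at t = 1 inside [0, 5], so split the integral there.
∫[0,1] (2*t**2 - 16*t + 14) dt = 20/3.
∫[1,5] (2*t**2 - 16*t + 14) dt = -160/3; the area of that piece is 160/3.
Total area = 20/3 + 160/3 = 60.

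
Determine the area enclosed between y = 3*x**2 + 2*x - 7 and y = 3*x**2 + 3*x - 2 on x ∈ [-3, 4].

77/2

On [-3, 4], (3*x**2 + 2*x - 7) - (3*x**2 + 3*x - 2) = -x - 5 is ≤ 0 throughout, so the area is a single integral of |-x - 5|.
∫[-3,4] (-x - 5) dx = -77/2; the area of that piece is 77/2.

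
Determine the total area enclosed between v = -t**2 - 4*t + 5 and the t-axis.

The curve meets the t-axis where -t**2 - 4*t + 5 = 0, i.e. -(t - 1)*(t + 5) = 0, at t = -5, 1.
On [-5, 1] the curve lies above the axis; ∫[-5,1] (-t**2 - 4*t + 5) dt = 36, giving area 36.

36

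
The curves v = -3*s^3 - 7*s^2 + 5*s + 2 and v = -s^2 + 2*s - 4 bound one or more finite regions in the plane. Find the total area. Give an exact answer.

Set the curves equal: -3*s^3 - 7*s^2 + 5*s + 2 = -s^2 + 2*s - 4, so -3*s^3 - 6*s^2 + 3*s + 6 = 0, which factors as -3*(s - 1)*(s + 1)*(s + 2) = 0. The curves meet at s = -2, -1, 1.
On [-2, -1], v = -s^2 + 2*s - 4 is on top; that piece has area ∫[-2,-1] (-(-3*s^3 - 6*s^2 + 3*s + 6)) ds = 5/4.
On [-1, 1], v = -3*s^3 - 7*s^2 + 5*s + 2 is on top; that piece has area ∫[-1,1] (-3*s^3 - 6*s^2 + 3*s + 6) ds = 8.
Total enclosed area = 5/4 + 8 = 37/4.

37/4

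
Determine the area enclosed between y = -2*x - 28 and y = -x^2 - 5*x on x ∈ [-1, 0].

175/6

On [-1, 0], (-2*x - 28) - (-x^2 - 5*x) = x^2 + 3*x - 28 is ≤ 0 throughout, so the area is a single integral of |x^2 + 3*x - 28|.
∫[-1,0] (x^2 + 3*x - 28) dx = -175/6; the area of that piece is 175/6.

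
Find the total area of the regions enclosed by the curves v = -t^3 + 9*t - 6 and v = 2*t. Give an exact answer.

Set the curves equal: -t^3 + 9*t - 6 = 2*t, so -t^3 + 7*t - 6 = 0, which factors as -(t - 2)*(t - 1)*(t + 3) = 0. The curves meet at t = -3, 1, 2.
On [-3, 1], v = 2*t is on top; that piece has area ∫[-3,1] (-(-t^3 + 7*t - 6)) dt = 32.
On [1, 2], v = -t^3 + 9*t - 6 is on top; that piece has area ∫[1,2] (-t^3 + 7*t - 6) dt = 3/4.
Total enclosed area = 32 + 3/4 = 131/4.

131/4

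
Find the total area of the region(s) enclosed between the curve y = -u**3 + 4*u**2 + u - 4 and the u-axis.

The curve meets the u-axis where -u**3 + 4*u**2 + u - 4 = 0, i.e. -(u - 4)*(u - 1)*(u + 1) = 0, at u = -1, 1, 4.
On [-1, 1] the curve lies below the axis; ∫[-1,1] (-u**3 + 4*u**2 + u - 4) du = -16/3, giving area 16/3.
On [1, 4] the curve lies above the axis; ∫[1,4] (-u**3 + 4*u**2 + u - 4) du = 63/4, giving area 63/4.
Total area = 16/3 + 63/4 = 253/12.

253/12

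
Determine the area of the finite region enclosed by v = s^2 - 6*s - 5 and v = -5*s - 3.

Set the curves equal: s^2 - 6*s - 5 = -5*s - 3, so s^2 - s - 2 = 0, which factors as (s - 2)*(s + 1) = 0. The curves meet at s = -1, 2.
On [-1, 2], v = -5*s - 3 is on top; that piece has area ∫[-1,2] (-(s^2 - s - 2)) ds = 9/2.

9/2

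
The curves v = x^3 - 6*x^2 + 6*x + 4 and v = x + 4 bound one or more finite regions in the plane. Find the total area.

Set the curves equal: x^3 - 6*x^2 + 6*x + 4 = x + 4, so x^3 - 6*x^2 + 5*x = 0, which factors as x*(x - 5)*(x - 1) = 0. The curves meet at x = 0, 1, 5.
On [0, 1], v = x^3 - 6*x^2 + 6*x + 4 is on top; that piece has area ∫[0,1] (x^3 - 6*x^2 + 5*x) dx = 3/4.
On [1, 5], v = x + 4 is on top; that piece has area ∫[1,5] (-(x^3 - 6*x^2 + 5*x)) dx = 32.
Total enclosed area = 3/4 + 32 = 131/4.

131/4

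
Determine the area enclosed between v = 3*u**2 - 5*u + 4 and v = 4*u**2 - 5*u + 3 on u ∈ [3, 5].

92/3

On [3, 5], (3*u**2 - 5*u + 4) - (4*u**2 - 5*u + 3) = -u**2 + 1 is ≤ 0 throughout, so the area is a single integral of |-u**2 + 1|.
∫[3,5] (-u**2 + 1) du = -92/3; the area of that piece is 92/3.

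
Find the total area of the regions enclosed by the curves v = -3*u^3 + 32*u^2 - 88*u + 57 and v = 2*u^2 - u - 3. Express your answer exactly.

71/2

Set the curves equal: -3*u^3 + 32*u^2 - 88*u + 57 = 2*u^2 - u - 3, so -3*u^3 + 30*u^2 - 87*u + 60 = 0, which factors as -3*(u - 5)*(u - 4)*(u - 1) = 0. The curves meet at u = 1, 4, 5.
On [1, 4], v = 2*u^2 - u - 3 is on top; that piece has area ∫[1,4] (-(-3*u^3 + 30*u^2 - 87*u + 60)) du = 135/4.
On [4, 5], v = -3*u^3 + 32*u^2 - 88*u + 57 is on top; that piece has area ∫[4,5] (-3*u^3 + 30*u^2 - 87*u + 60) du = 7/4.
Total enclosed area = 135/4 + 7/4 = 71/2.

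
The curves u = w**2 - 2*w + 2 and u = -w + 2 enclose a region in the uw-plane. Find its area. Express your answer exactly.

Both boundary curves give u as a function of w, so integrate with respect to w. Setting them equal: w**2 - w = 0, i.e. w*(w - 1) = 0, so they meet at w = 0, 1.
For w in [0, 1], u = w**2 - 2*w + 2 is on the left; area = ∫[0,1] (-(w**2 - w)) dw = 1/6.

1/6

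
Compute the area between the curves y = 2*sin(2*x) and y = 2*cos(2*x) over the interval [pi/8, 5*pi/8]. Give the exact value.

2*sqrt(2)

On [pi/8, 5*pi/8], (2*sin(2*x)) - (2*cos(2*x)) = 2*sin(2*x) - 2*cos(2*x) is ≥ 0 throughout, so the area is a single integral of |2*sin(2*x) - 2*cos(2*x)|.
∫[pi/8,5*pi/8] (2*sin(2*x) - 2*cos(2*x)) dx = 2*sqrt(2).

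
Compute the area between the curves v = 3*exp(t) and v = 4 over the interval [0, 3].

The difference (3*exp(t)) - (4) = 3*exp(t) - 4 changes sign at t = log(4/3) inside [0, 3], so split the integral there.
∫[0,log(4/3)] (3*exp(t) - 4) dt = log(81/256) + 1; the area of that piece is -1 + log(256/81).
∫[log(4/3),3] (3*exp(t) - 4) dt = -16 - 4*log(3) + 8*log(2) + 3*exp(3).
Total area = (-1 + log(256/81)) + (-16 - 4*log(3) + 8*log(2) + 3*exp(3)) = -17 - 8*log(3) + 16*log(2) + 3*exp(3).

-17 - 8*log(3) + 16*log(2) + 3*exp(3)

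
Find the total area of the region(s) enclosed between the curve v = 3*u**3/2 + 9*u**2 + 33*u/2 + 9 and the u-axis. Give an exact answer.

3/4

The curve meets the u-axis where 3*u**3/2 + 9*u**2 + 33*u/2 + 9 = 0, i.e. 3*(u + 1)*(u + 2)*(u + 3)/2 = 0, at u = -3, -2, -1.
On [-3, -2] the curve lies above the axis; ∫[-3,-2] (3*u**3/2 + 9*u**2 + 33*u/2 + 9) du = 3/8, giving area 3/8.
On [-2, -1] the curve lies below the axis; ∫[-2,-1] (3*u**3/2 + 9*u**2 + 33*u/2 + 9) du = -3/8, giving area 3/8.
Total area = 3/8 + 3/8 = 3/4.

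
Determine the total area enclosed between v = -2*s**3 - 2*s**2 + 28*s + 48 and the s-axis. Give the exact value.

1741/6

The curve meets the s-axis where -2*s**3 - 2*s**2 + 28*s + 48 = 0, i.e. -2*(s - 4)*(s + 2)*(s + 3) = 0, at s = -3, -2, 4.
On [-3, -2] the curve lies below the axis; ∫[-3,-2] (-2*s**3 - 2*s**2 + 28*s + 48) ds = -13/6, giving area 13/6.
On [-2, 4] the curve lies above the axis; ∫[-2,4] (-2*s**3 - 2*s**2 + 28*s + 48) ds = 288, giving area 288.
Total area = 13/6 + 288 = 1741/6.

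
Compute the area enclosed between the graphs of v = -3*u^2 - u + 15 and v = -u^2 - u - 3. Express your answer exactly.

72

Set the curves equal: -3*u^2 - u + 15 = -u^2 - u - 3, so -2*u^2 + 18 = 0, which factors as -2*(u - 3)*(u + 3) = 0. The curves meet at u = -3, 3.
On [-3, 3], v = -3*u^2 - u + 15 is on top; that piece has area ∫[-3,3] (-2*u^2 + 18) du = 72.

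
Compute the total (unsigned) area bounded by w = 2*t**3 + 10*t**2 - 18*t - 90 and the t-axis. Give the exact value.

1136/3

The curve meets the t-axis where 2*t**3 + 10*t**2 - 18*t - 90 = 0, i.e. 2*(t - 3)*(t + 3)*(t + 5) = 0, at t = -5, -3, 3.
On [-5, -3] the curve lies above the axis; ∫[-5,-3] (2*t**3 + 10*t**2 - 18*t - 90) dt = 56/3, giving area 56/3.
On [-3, 3] the curve lies below the axis; ∫[-3,3] (2*t**3 + 10*t**2 - 18*t - 90) dt = -360, giving area 360.
Total area = 56/3 + 360 = 1136/3.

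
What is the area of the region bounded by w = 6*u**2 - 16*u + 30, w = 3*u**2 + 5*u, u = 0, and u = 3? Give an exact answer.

The difference (6*u**2 - 16*u + 30) - (3*u**2 + 5*u) = 3*u**2 - 21*u + 30 changes sign at u = 2 inside [0, 3], so split the integral there.
∫[0,2] (3*u**2 - 21*u + 30) du = 26.
∫[2,3] (3*u**2 - 21*u + 30) du = -7/2; the area of that piece is 7/2.
Total area = 26 + 7/2 = 59/2.

59/2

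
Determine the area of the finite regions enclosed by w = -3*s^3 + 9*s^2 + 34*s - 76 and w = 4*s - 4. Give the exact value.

Set the curves equal: -3*s^3 + 9*s^2 + 34*s - 76 = 4*s - 4, so -3*s^3 + 9*s^2 + 30*s - 72 = 0, which factors as -3*(s - 4)*(s - 2)*(s + 3) = 0. The curves meet at s = -3, 2, 4.
On [-3, 2], w = 4*s - 4 is on top; that piece has area ∫[-3,2] (-(-3*s^3 + 9*s^2 + 30*s - 72)) ds = 1125/4.
On [2, 4], w = -3*s^3 + 9*s^2 + 34*s - 76 is on top; that piece has area ∫[2,4] (-3*s^3 + 9*s^2 + 30*s - 72) ds = 24.
Total enclosed area = 1125/4 + 24 = 1221/4.

1221/4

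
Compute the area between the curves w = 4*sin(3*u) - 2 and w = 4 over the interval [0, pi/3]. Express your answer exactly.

-8/3 + 2*pi

On [0, pi/3], (4*sin(3*u) - 2) - (4) = 4*sin(3*u) - 6 is ≤ 0 throughout, so the area is a single integral of |4*sin(3*u) - 6|.
∫[0,pi/3] (4*sin(3*u) - 6) du = 8/3 - 2*pi; the area of that piece is -8/3 + 2*pi.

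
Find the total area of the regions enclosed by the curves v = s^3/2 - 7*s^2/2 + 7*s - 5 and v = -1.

Set the curves equal: s^3/2 - 7*s^2/2 + 7*s - 5 = -1, so s^3/2 - 7*s^2/2 + 7*s - 4 = 0, which factors as (s - 4)*(s - 2)*(s - 1)/2 = 0. The curves meet at s = 1, 2, 4.
On [1, 2], v = s^3/2 - 7*s^2/2 + 7*s - 5 is on top; that piece has area ∫[1,2] (s^3/2 - 7*s^2/2 + 7*s - 4) ds = 5/24.
On [2, 4], v = -1 is on top; that piece has area ∫[2,4] (-(s^3/2 - 7*s^2/2 + 7*s - 4)) ds = 4/3.
Total enclosed area = 5/24 + 4/3 = 37/24.

37/24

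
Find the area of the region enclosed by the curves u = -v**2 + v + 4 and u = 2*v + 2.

9/2

Both boundary curves give u as a function of v, so integrate with respect to v. Setting them equal: -v**2 - v + 2 = 0, i.e. -(v - 1)*(v + 2) = 0, so they meet at v = -2, 1.
For v in [-2, 1], u = -v**2 + v + 4 is on the right; area = ∫[-2,1] (-v**2 - v + 2) dv = 9/2.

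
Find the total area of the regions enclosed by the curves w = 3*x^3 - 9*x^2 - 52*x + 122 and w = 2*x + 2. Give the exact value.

Set the curves equal: 3*x^3 - 9*x^2 - 52*x + 122 = 2*x + 2, so 3*x^3 - 9*x^2 - 54*x + 120 = 0, which factors as 3*(x - 5)*(x - 2)*(x + 4) = 0. The curves meet at x = -4, 2, 5.
On [-4, 2], w = 3*x^3 - 9*x^2 - 52*x + 122 is on top; that piece has area ∫[-4,2] (3*x^3 - 9*x^2 - 54*x + 120) dx = 648.
On [2, 5], w = 2*x + 2 is on top; that piece has area ∫[2,5] (-(3*x^3 - 9*x^2 - 54*x + 120)) dx = 405/4.
Total enclosed area = 648 + 405/4 = 2997/4.

2997/4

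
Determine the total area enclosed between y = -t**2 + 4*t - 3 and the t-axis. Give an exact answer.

4/3

The curve meets the t-axis where -t**2 + 4*t - 3 = 0, i.e. -(t - 3)*(t - 1) = 0, at t = 1, 3.
On [1, 3] the curve lies above the axis; ∫[1,3] (-t**2 + 4*t - 3) dt = 4/3, giving area 4/3.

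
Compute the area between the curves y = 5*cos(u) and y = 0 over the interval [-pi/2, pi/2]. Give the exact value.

10

On [-pi/2, pi/2], (5*cos(u)) - (0) = 5*cos(u) is ≥ 0 throughout, so the area is a single integral of |5*cos(u)|.
∫[-pi/2,pi/2] (5*cos(u)) du = 10.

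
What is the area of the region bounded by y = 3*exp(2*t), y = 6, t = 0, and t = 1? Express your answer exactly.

The difference (3*exp(2*t)) - (6) = 3*exp(2*t) - 6 changes sign at t = log(2)/2 inside [0, 1], so split the integral there.
∫[0,log(2)/2] (3*exp(2*t) - 6) dt = 3/2 - log(8); the area of that piece is -3/2 + log(8).
∫[log(2)/2,1] (3*exp(2*t) - 6) dt = -9 + 3*log(2) + 3*exp(2)/2.
Total area = (-3/2 + log(8)) + (-9 + 3*log(2) + 3*exp(2)/2) = -21/2 + 6*log(2) + 3*exp(2)/2.

-21/2 + 6*log(2) + 3*exp(2)/2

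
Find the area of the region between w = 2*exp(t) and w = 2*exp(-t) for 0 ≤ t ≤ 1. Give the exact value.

On [0, 1], (2*exp(t)) - (2*exp(-t)) = 2*exp(t) - 2*exp(-t) is ≥ 0 throughout, so the area is a single integral of |2*exp(t) - 2*exp(-t)|.
∫[0,1] (2*exp(t) - 2*exp(-t)) dt = -4 + 2*exp(-1) + 2*exp(1).

-4 + 2*exp(-1) + 2*exp(1)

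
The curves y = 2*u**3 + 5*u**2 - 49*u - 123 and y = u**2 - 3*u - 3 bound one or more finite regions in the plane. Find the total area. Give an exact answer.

5137/6

Set the curves equal: 2*u**3 + 5*u**2 - 49*u - 123 = u**2 - 3*u - 3, so 2*u**3 + 4*u**2 - 46*u - 120 = 0, which factors as 2*(u - 5)*(u + 3)*(u + 4) = 0. The curves meet at u = -4, -3, 5.
On [-4, -3], y = 2*u**3 + 5*u**2 - 49*u - 123 is on top; that piece has area ∫[-4,-3] (2*u**3 + 4*u**2 - 46*u - 120) du = 17/6.
On [-3, 5], y = u**2 - 3*u - 3 is on top; that piece has area ∫[-3,5] (-(2*u**3 + 4*u**2 - 46*u - 120)) du = 2560/3.
Total enclosed area = 17/6 + 2560/3 = 5137/6.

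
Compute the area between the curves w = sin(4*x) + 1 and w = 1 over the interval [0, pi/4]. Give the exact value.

1/2

On [0, pi/4], (sin(4*x) + 1) - (1) = sin(4*x) is ≥ 0 throughout, so the area is a single integral of |sin(4*x)|.
∫[0,pi/4] (sin(4*x)) dx = 1/2.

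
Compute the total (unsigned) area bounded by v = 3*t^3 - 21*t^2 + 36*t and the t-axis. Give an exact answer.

71/2

The curve meets the t-axis where 3*t^3 - 21*t^2 + 36*t = 0, i.e. 3*t*(t - 4)*(t - 3) = 0, at t = 0, 3, 4.
On [0, 3] the curve lies above the axis; ∫[0,3] (3*t^3 - 21*t^2 + 36*t) dt = 135/4, giving area 135/4.
On [3, 4] the curve lies below the axis; ∫[3,4] (3*t^3 - 21*t^2 + 36*t) dt = -7/4, giving area 7/4.
Total area = 135/4 + 7/4 = 71/2.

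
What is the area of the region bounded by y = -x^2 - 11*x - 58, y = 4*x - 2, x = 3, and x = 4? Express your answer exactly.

725/6

On [3, 4], (-x^2 - 11*x - 58) - (4*x - 2) = -x^2 - 15*x - 56 is ≤ 0 throughout, so the area is a single integral of |-x^2 - 15*x - 56|.
∫[3,4] (-x^2 - 15*x - 56) dx = -725/6; the area of that piece is 725/6.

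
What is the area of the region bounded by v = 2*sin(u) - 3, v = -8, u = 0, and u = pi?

On [0, pi], (2*sin(u) - 3) - (-8) = 2*sin(u) + 5 is ≥ 0 throughout, so the area is a single integral of |2*sin(u) + 5|.
∫[0,pi] (2*sin(u) + 5) du = 4 + 5*pi.

4 + 5*pi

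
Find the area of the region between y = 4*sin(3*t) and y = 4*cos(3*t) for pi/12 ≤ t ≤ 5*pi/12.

On [pi/12, 5*pi/12], (4*sin(3*t)) - (4*cos(3*t)) = 4*sin(3*t) - 4*cos(3*t) is ≥ 0 throughout, so the area is a single integral of |4*sin(3*t) - 4*cos(3*t)|.
∫[pi/12,5*pi/12] (4*sin(3*t) - 4*cos(3*t)) dt = 8*sqrt(2)/3.

8*sqrt(2)/3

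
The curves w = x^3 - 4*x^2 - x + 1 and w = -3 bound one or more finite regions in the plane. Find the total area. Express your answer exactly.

Set the curves equal: x^3 - 4*x^2 - x + 1 = -3, so x^3 - 4*x^2 - x + 4 = 0, which factors as (x - 4)*(x - 1)*(x + 1) = 0. The curves meet at x = -1, 1, 4.
On [-1, 1], w = x^3 - 4*x^2 - x + 1 is on top; that piece has area ∫[-1,1] (x^3 - 4*x^2 - x + 4) dx = 16/3.
On [1, 4], w = -3 is on top; that piece has area ∫[1,4] (-(x^3 - 4*x^2 - x + 4)) dx = 63/4.
Total enclosed area = 16/3 + 63/4 = 253/12.

253/12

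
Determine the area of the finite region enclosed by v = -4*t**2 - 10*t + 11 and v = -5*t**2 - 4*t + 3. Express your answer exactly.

Set the curves equal: -4*t**2 - 10*t + 11 = -5*t**2 - 4*t + 3, so t**2 - 6*t + 8 = 0, which factors as (t - 4)*(t - 2) = 0. The curves meet at t = 2, 4.
On [2, 4], v = -5*t**2 - 4*t + 3 is on top; that piece has area ∫[2,4] (-(t**2 - 6*t + 8)) dt = 4/3.

4/3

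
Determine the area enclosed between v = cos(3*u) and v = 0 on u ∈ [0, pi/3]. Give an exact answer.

The difference (cos(3*u)) - (0) = cos(3*u) changes sign at u = pi/6 inside [0, pi/3], so split the integral there.
∫[0,pi/6] (cos(3*u)) du = 1/3.
∫[pi/6,pi/3] (cos(3*u)) du = -1/3; the area of that piece is 1/3.
Total area = 1/3 + 1/3 = 2/3.

2/3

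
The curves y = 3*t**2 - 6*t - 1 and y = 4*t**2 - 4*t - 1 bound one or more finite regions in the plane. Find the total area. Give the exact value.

Set the curves equal: 3*t**2 - 6*t - 1 = 4*t**2 - 4*t - 1, so -t**2 - 2*t = 0, which factors as -t*(t + 2) = 0. The curves meet at t = -2, 0.
On [-2, 0], y = 3*t**2 - 6*t - 1 is on top; that piece has area ∫[-2,0] (-t**2 - 2*t) dt = 4/3.

4/3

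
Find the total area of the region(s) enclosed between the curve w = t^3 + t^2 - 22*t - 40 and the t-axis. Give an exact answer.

The curve meets the t-axis where t^3 + t^2 - 22*t - 40 = 0, i.e. (t - 5)*(t + 2)*(t + 4) = 0, at t = -4, -2, 5.
On [-4, -2] the curve lies above the axis; ∫[-4,-2] (t^3 + t^2 - 22*t - 40) dt = 32/3, giving area 32/3.
On [-2, 5] the curve lies below the axis; ∫[-2,5] (t^3 + t^2 - 22*t - 40) dt = -3773/12, giving area 3773/12.
Total area = 32/3 + 3773/12 = 3901/12.

3901/12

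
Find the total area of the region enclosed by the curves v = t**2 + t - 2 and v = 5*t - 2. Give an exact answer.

Set the curves equal: t**2 + t - 2 = 5*t - 2, so t**2 - 4*t = 0, which factors as t*(t - 4) = 0. The curves meet at t = 0, 4.
On [0, 4], v = 5*t - 2 is on top; that piece has area ∫[0,4] (-(t**2 - 4*t)) dt = 32/3.

32/3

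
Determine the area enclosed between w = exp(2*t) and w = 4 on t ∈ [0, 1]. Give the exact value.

-15/2 + exp(2)/2 + 8*log(2)

The difference (exp(2*t)) - (4) = exp(2*t) - 4 changes sign at t = log(2) inside [0, 1], so split the integral there.
∫[0,log(2)] (exp(2*t) - 4) dt = 3/2 - log(16); the area of that piece is -3/2 + log(16).
∫[log(2),1] (exp(2*t) - 4) dt = -6 + 4*log(2) + exp(2)/2.
Total area = (-3/2 + log(16)) + (-6 + 4*log(2) + exp(2)/2) = -15/2 + exp(2)/2 + 8*log(2).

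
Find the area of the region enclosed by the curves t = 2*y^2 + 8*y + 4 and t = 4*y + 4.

Both boundary curves give t as a function of y, so integrate with respect to y. Setting them equal: 2*y^2 + 4*y = 0, i.e. 2*y*(y + 2) = 0, so they meet at y = -2, 0.
For y in [-2, 0], t = 2*y^2 + 8*y + 4 is on the left; area = ∫[-2,0] (-(2*y^2 + 4*y)) dy = 8/3.

8/3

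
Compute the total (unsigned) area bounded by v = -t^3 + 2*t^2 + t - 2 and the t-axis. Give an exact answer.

The curve meets the t-axis where -t^3 + 2*t^2 + t - 2 = 0, i.e. -(t - 2)*(t - 1)*(t + 1) = 0, at t = -1, 1, 2.
On [-1, 1] the curve lies below the axis; ∫[-1,1] (-t^3 + 2*t^2 + t - 2) dt = -8/3, giving area 8/3.
On [1, 2] the curve lies above the axis; ∫[1,2] (-t^3 + 2*t^2 + t - 2) dt = 5/12, giving area 5/12.
Total area = 8/3 + 5/12 = 37/12.

37/12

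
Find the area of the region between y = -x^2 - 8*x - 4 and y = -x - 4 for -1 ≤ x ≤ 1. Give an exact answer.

The difference (-x^2 - 8*x - 4) - (-x - 4) = -x^2 - 7*x changes sign at x = 0 inside [-1, 1], so split the integral there.
∫[-1,0] (-x^2 - 7*x) dx = 19/6.
∫[0,1] (-x^2 - 7*x) dx = -23/6; the area of that piece is 23/6.
Total area = 19/6 + 23/6 = 7.

7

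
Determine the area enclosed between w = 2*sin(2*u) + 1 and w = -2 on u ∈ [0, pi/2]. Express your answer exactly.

2 + 3*pi/2

On [0, pi/2], (2*sin(2*u) + 1) - (-2) = 2*sin(2*u) + 3 is ≥ 0 throughout, so the area is a single integral of |2*sin(2*u) + 3|.
∫[0,pi/2] (2*sin(2*u) + 3) du = 2 + 3*pi/2.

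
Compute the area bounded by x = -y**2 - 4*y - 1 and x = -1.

32/3

Both boundary curves give x as a function of y, so integrate with respect to y. Setting them equal: -y**2 - 4*y = 0, i.e. -y*(y + 4) = 0, so they meet at y = -4, 0.
For y in [-4, 0], x = -y**2 - 4*y - 1 is on the right; area = ∫[-4,0] (-y**2 - 4*y) dy = 32/3.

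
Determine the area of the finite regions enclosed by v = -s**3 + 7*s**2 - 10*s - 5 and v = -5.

Set the curves equal: -s**3 + 7*s**2 - 10*s - 5 = -5, so -s**3 + 7*s**2 - 10*s = 0, which factors as -s*(s - 5)*(s - 2) = 0. The curves meet at s = 0, 2, 5.
On [0, 2], v = -5 is on top; that piece has area ∫[0,2] (-(-s**3 + 7*s**2 - 10*s)) ds = 16/3.
On [2, 5], v = -s**3 + 7*s**2 - 10*s - 5 is on top; that piece has area ∫[2,5] (-s**3 + 7*s**2 - 10*s) ds = 63/4.
Total enclosed area = 16/3 + 63/4 = 253/12.

253/12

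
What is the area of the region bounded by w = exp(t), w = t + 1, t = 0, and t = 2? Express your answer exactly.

-5 + exp(2)

On [0, 2], (exp(t)) - (t + 1) = -t + exp(t) - 1 is ≥ 0 throughout, so the area is a single integral of |-t + exp(t) - 1|.
∫[0,2] (-t + exp(t) - 1) dt = -5 + exp(2).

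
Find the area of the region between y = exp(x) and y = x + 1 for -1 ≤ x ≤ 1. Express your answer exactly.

On [-1, 1], (exp(x)) - (x + 1) = -x + exp(x) - 1 is ≥ 0 throughout, so the area is a single integral of |-x + exp(x) - 1|.
∫[-1,1] (-x + exp(x) - 1) dx = -2 - exp(-1) + exp(1).

-2 - exp(-1) + exp(1)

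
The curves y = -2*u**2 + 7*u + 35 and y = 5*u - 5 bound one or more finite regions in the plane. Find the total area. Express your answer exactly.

Set the curves equal: -2*u**2 + 7*u + 35 = 5*u - 5, so -2*u**2 + 2*u + 40 = 0, which factors as -2*(u - 5)*(u + 4) = 0. The curves meet at u = -4, 5.
On [-4, 5], y = -2*u**2 + 7*u + 35 is on top; that piece has area ∫[-4,5] (-2*u**2 + 2*u + 40) du = 243.

243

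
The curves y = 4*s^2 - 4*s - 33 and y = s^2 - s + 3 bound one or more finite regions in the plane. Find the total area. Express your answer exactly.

Set the curves equal: 4*s^2 - 4*s - 33 = s^2 - s + 3, so 3*s^2 - 3*s - 36 = 0, which factors as 3*(s - 4)*(s + 3) = 0. The curves meet at s = -3, 4.
On [-3, 4], y = s^2 - s + 3 is on top; that piece has area ∫[-3,4] (-(3*s^2 - 3*s - 36)) ds = 343/2.

343/2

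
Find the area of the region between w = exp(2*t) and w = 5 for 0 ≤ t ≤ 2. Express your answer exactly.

The difference (exp(2*t)) - (5) = exp(2*t) - 5 changes sign at t = log(5)/2 inside [0, 2], so split the integral there.
∫[0,log(5)/2] (exp(2*t) - 5) dt = 2 - 5*log(5)/2; the area of that piece is -2 + 5*log(5)/2.
∫[log(5)/2,2] (exp(2*t) - 5) dt = -25/2 + 5*log(5)/2 + exp(4)/2.
Total area = (-2 + 5*log(5)/2) + (-25/2 + 5*log(5)/2 + exp(4)/2) = -29/2 + 5*log(5) + exp(4)/2.

-29/2 + 5*log(5) + exp(4)/2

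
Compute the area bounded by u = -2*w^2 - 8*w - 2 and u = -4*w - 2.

8/3

Both boundary curves give u as a function of w, so integrate with respect to w. Setting them equal: -2*w^2 - 4*w = 0, i.e. -2*w*(w + 2) = 0, so they meet at w = -2, 0.
For w in [-2, 0], u = -2*w^2 - 8*w - 2 is on the right; area = ∫[-2,0] (-2*w^2 - 4*w) dw = 8/3.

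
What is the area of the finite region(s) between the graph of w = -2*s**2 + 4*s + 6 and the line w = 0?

The curve meets the s-axis where -2*s**2 + 4*s + 6 = 0, i.e. -2*(s - 3)*(s + 1) = 0, at s = -1, 3.
On [-1, 3] the curve lies above the axis; ∫[-1,3] (-2*s**2 + 4*s + 6) ds = 64/3, giving area 64/3.

64/3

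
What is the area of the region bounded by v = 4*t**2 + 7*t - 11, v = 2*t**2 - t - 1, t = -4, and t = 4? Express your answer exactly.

416/3

The difference (4*t**2 + 7*t - 11) - (2*t**2 - t - 1) = 2*t**2 + 8*t - 10 changes sign at t = 1 inside [-4, 4], so split the integral there.
∫[-4,1] (2*t**2 + 8*t - 10) dt = -200/3; the area of that piece is 200/3.
∫[1,4] (2*t**2 + 8*t - 10) dt = 72.
Total area = 200/3 + 72 = 416/3.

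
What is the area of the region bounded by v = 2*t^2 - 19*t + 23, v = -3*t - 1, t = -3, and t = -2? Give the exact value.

230/3

On [-3, -2], (2*t^2 - 19*t + 23) - (-3*t - 1) = 2*t^2 - 16*t + 24 is ≥ 0 throughout, so the area is a single integral of |2*t^2 - 16*t + 24|.
∫[-3,-2] (2*t^2 - 16*t + 24) dt = 230/3.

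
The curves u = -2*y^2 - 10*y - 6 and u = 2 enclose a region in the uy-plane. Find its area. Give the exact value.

9

Both boundary curves give u as a function of y, so integrate with respect to y. Setting them equal: -2*y^2 - 10*y - 8 = 0, i.e. -2*(y + 1)*(y + 4) = 0, so they meet at y = -4, -1.
For y in [-4, -1], u = -2*y^2 - 10*y - 6 is on the right; area = ∫[-4,-1] (-2*y^2 - 10*y - 8) dy = 9.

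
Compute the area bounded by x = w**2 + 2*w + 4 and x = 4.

4/3

Both boundary curves give x as a function of w, so integrate with respect to w. Setting them equal: w**2 + 2*w = 0, i.e. w*(w + 2) = 0, so they meet at w = -2, 0.
For w in [-2, 0], x = w**2 + 2*w + 4 is on the left; area = ∫[-2,0] (-(w**2 + 2*w)) dw = 4/3.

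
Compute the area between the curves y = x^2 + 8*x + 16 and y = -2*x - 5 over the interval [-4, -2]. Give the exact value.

4

The difference (x^2 + 8*x + 16) - (-2*x - 5) = x^2 + 10*x + 21 changes sign at x = -3 inside [-4, -2], so split the integral there.
∫[-4,-3] (x^2 + 10*x + 21) dx = -5/3; the area of that piece is 5/3.
∫[-3,-2] (x^2 + 10*x + 21) dx = 7/3.
Total area = 5/3 + 7/3 = 4.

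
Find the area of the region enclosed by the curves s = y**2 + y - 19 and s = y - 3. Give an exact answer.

Both boundary curves give s as a function of y, so integrate with respect to y. Setting them equal: y**2 - 16 = 0, i.e. (y - 4)*(y + 4) = 0, so they meet at y = -4, 4.
For y in [-4, 4], s = y**2 + y - 19 is on the left; area = ∫[-4,4] (-(y**2 - 16)) dy = 256/3.

256/3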